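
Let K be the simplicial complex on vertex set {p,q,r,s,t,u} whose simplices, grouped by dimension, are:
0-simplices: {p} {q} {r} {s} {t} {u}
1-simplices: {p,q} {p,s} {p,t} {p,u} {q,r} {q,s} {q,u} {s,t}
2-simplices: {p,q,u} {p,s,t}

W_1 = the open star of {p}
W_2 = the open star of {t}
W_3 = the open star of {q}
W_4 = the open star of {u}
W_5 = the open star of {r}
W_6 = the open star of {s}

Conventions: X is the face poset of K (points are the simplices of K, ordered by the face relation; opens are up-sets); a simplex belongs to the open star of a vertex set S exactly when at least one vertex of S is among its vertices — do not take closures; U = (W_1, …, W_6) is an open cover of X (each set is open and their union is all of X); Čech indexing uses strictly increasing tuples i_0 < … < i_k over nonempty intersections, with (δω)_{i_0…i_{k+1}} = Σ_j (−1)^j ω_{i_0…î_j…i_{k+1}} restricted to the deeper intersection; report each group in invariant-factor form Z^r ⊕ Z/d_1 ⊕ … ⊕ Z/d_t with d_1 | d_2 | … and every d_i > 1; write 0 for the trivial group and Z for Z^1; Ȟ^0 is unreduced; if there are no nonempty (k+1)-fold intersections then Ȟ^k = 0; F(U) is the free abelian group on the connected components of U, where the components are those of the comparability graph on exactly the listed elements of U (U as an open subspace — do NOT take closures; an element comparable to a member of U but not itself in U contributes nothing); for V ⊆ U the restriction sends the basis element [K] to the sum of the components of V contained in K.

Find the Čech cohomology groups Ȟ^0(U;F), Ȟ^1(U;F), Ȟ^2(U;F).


nonempty intersections:
  W1={{p},{p,q},{p,s},{p,t},{p,u},{p,q,u},{p,s,t}} W2={{t},{p,t},{s,t},{p,s,t}} W3={{q},{p,q},{q,r},{q,s},{q,u},{p,q,u}} W4={{u},{p,u},{q,u},{p,q,u}} W5={{r},{q,r}} W6={{s},{p,s},{q,s},{s,t},{p,s,t}}
  W12={{p,t},{p,s,t}} W13={{p,q},{p,q,u}} W14={{p,u},{p,q,u}} W16={{p,s},{p,s,t}} W26={{s,t},{p,s,t}} W34={{q,u},{p,q,u}} W35={{q,r}} W36={{q,s}}
  W126={{p,s,t}} W134={{p,q,u}}
components per intersection:
  W1: {{p},{p,q},{p,s},{p,t},{p,u},{p,q,u},{p,s,t}}
  W2: {{t},{p,t},{s,t},{p,s,t}}
  W3: {{q},{p,q},{q,r},{q,s},{q,u},{p,q,u}}
  W4: {{u},{p,u},{q,u},{p,q,u}}
  W5: {{r},{q,r}}
  W6: {{s},{p,s},{q,s},{s,t},{p,s,t}}
  W12: {{p,t},{p,s,t}}
  W13: {{p,q},{p,q,u}}
  W14: {{p,u},{p,q,u}}
  W16: {{p,s},{p,s,t}}
  W26: {{s,t},{p,s,t}}
  W34: {{q,u},{p,q,u}}
  W35: {{q,r}}
  W36: {{q,s}}
  W126: {{p,s,t}}
  W134: {{p,q,u}}
C dims 6,8,2; δ0: rk 5, SNF 1^5; δ1: rk 2, SNF 1^2
Ȟ^0: (6−5)−0=1 ⇒ Z
Ȟ^1: (8−2)−5=1 ⇒ Z
Ȟ^2: (2−0)−2=0 ⇒ 0

Ȟ^0(U;F) ≅ Z,  Ȟ^1(U;F) ≅ Z,  Ȟ^2(U;F) ≅ 0


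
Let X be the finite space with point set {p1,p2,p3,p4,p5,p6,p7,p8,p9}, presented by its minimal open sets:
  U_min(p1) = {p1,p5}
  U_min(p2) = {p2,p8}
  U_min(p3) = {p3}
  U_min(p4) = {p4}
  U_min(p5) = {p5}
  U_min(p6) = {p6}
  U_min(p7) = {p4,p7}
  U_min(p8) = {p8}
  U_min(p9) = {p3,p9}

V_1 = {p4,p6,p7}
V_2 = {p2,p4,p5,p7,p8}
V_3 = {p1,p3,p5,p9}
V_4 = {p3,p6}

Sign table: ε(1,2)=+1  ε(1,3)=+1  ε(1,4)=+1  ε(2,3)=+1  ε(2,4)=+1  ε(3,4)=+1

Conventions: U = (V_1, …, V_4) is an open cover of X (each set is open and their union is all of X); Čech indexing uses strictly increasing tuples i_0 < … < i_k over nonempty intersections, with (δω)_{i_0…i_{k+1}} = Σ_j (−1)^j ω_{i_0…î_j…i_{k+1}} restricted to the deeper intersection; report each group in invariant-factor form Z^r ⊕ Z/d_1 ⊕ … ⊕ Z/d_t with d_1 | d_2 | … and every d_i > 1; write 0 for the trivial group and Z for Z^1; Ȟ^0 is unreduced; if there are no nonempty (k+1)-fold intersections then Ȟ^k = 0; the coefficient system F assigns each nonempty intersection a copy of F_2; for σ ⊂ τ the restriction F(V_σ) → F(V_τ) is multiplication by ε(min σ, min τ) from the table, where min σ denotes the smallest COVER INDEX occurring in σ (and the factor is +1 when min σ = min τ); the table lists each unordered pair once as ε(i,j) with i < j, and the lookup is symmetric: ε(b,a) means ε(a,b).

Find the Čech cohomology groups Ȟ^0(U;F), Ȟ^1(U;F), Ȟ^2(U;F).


cover nerve:
  V12={p4,p7} V14={p6} V23={p5} V34={p3}
C dims 4,4; δ0: rk_F2 3
Ȟ^0: (4−3)−0=1 ⇒ Z/2
Ȟ^1: (4−0)−3=1 ⇒ Z/2
Ȟ^2: (0−0)−0=0 ⇒ 0

Ȟ^0 ≅ Z/2, Ȟ^1 ≅ Z/2, Ȟ^2 ≅ 0


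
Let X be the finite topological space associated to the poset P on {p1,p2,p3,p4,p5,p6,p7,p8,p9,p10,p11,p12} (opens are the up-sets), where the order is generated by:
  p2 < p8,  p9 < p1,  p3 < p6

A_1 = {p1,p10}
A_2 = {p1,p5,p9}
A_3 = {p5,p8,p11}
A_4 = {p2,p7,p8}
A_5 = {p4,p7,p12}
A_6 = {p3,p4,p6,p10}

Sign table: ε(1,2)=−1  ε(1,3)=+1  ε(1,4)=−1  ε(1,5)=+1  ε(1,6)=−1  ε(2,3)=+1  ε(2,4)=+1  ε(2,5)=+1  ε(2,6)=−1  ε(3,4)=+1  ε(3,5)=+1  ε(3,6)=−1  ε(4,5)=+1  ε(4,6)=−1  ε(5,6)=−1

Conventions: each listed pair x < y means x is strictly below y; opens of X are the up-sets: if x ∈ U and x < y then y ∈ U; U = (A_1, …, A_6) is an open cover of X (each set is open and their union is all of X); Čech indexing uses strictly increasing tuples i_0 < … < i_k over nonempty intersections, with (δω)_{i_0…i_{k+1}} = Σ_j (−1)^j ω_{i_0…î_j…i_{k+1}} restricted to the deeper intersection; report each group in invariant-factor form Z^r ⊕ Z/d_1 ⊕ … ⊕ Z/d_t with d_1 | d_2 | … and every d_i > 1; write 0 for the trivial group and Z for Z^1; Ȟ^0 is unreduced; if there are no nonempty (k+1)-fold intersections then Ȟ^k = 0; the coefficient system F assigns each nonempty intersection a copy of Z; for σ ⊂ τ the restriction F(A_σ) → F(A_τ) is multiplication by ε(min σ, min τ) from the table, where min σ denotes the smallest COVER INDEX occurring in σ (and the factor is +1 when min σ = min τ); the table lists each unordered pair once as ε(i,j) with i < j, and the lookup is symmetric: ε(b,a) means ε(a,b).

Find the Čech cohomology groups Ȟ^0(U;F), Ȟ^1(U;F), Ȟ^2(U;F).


nonempty intersections:
  A12={p1} A16={p10} A23={p5} A34={p8} A45={p7} A56={p4}
C dims 6,6; δ0: rk 6, SNF 1^5·2
Ȟ^0: (6−6)−0=0 ⇒ 0
Ȟ^1: (6−0)−6=0 plus torsion [2] ⇒ Z/2
Ȟ^2: (0−0)−0=0 ⇒ 0

Ȟ^0(U;F) ≅ 0, Ȟ^1(U;F) ≅ Z/2 and Ȟ^2(U;F) ≅ 0


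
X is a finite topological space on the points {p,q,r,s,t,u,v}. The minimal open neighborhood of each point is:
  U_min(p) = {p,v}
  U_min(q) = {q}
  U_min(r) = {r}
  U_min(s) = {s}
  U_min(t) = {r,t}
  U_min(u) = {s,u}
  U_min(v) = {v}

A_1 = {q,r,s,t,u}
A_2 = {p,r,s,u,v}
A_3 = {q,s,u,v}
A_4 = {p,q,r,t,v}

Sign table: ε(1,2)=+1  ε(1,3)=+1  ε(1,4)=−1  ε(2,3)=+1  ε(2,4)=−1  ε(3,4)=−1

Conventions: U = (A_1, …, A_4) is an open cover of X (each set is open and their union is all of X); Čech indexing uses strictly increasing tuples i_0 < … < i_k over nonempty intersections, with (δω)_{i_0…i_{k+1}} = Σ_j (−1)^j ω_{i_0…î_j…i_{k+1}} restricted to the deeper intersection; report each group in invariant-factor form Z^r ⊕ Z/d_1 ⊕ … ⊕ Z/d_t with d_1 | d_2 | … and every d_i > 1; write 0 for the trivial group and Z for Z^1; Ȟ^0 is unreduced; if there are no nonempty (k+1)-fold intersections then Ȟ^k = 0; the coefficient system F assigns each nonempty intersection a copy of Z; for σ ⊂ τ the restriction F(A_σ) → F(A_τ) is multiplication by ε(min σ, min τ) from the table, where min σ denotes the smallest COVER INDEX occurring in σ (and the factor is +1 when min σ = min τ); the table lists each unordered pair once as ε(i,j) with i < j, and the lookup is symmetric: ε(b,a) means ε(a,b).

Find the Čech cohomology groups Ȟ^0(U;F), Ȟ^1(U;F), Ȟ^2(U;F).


nonempty intersections:
  A12={r,s,u} A13={q,s,u} A14={q,r,t} A23={s,u,v} A24={p,r,v} A34={q,v}
  A123={s,u} A124={r} A134={q} A234={v}
C dims 4,6,4; δ0: rk 3, SNF 1^3; δ1: rk 3, SNF 1^3
Ȟ^0: (4−3)−0=1 ⇒ Z
Ȟ^1: (6−3)−3=0 ⇒ 0
Ȟ^2: (4−0)−3=1 ⇒ Z

Ȟ^0 = Z, Ȟ^1 = 0, Ȟ^2 = Z


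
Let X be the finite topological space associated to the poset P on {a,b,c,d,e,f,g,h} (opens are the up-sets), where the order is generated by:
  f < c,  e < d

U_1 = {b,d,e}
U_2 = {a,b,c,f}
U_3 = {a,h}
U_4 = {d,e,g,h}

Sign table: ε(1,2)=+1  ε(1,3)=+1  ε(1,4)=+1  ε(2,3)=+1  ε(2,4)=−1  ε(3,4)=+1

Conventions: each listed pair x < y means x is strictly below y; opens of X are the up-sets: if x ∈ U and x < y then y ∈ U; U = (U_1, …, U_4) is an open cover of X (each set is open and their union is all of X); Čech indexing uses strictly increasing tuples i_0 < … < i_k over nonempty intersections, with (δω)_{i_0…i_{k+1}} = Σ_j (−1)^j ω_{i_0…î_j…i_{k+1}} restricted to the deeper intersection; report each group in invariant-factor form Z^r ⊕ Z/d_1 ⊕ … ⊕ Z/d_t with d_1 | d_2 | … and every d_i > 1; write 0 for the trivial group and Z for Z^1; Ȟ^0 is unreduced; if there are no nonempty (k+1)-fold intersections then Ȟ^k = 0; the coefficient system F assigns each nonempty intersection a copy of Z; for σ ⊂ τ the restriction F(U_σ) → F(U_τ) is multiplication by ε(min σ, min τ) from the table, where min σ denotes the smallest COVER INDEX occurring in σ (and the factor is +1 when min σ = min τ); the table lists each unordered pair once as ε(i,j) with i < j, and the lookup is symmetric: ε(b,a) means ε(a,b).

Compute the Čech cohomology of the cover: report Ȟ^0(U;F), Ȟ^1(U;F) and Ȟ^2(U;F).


nerve simplices:
  U12={b} U14={d,e} U23={a} U34={h}
C dims 4,4; δ0: rk 3, SNF 1^3
degree 0: 4−3−0 = 1 → Ȟ^0 ≅ Z
degree 1: 4−0−3 = 1 → Ȟ^1 ≅ Z
degree 2: 0−0−0 = 0 → Ȟ^2 ≅ 0

Ȟ^0(U;F) ≅ Z,  Ȟ^1(U;F) ≅ Z,  Ȟ^2(U;F) ≅ 0


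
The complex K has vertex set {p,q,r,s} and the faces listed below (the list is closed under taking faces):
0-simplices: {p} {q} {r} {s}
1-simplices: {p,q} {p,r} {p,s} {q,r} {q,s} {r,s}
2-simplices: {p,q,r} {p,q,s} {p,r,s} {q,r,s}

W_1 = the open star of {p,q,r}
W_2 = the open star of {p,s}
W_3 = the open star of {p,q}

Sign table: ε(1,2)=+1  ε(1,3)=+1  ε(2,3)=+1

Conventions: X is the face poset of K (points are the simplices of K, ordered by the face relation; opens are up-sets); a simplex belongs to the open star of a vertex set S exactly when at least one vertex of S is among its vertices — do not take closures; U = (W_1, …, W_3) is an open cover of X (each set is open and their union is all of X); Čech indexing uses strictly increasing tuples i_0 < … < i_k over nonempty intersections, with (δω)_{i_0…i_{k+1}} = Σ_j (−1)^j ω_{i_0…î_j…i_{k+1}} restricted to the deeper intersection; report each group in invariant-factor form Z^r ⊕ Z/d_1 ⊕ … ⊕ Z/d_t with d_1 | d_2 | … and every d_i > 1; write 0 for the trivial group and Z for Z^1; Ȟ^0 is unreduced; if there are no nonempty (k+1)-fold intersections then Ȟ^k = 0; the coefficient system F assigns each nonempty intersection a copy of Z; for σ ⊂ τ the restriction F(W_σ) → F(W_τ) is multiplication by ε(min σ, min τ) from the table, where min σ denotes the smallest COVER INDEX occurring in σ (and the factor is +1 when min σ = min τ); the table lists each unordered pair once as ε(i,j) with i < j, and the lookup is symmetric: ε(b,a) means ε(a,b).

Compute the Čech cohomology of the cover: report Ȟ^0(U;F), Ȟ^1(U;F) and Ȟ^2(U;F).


Ȟ^0 = Z, Ȟ^1 = 0, Ȟ^2 = 0

intersection data:
  W1={{p},{q},{r},{p,q},{p,r},{p,s},{q,r},{q,s},{r,s},{p,q,r},{p,q,s},{p,r,s},{q,r,s}} W2={{p},{s},{p,q},{p,r},{p,s},{q,s},{r,s},{p,q,r},{p,q,s},{p,r,s},{q,r,s}} W3={{p},{q},{p,q},{p,r},{p,s},{q,r},{q,s},{p,q,r},{p,q,s},{p,r,s},{q,r,s}}
  W12={{p},{p,q},{p,r},{p,s},{q,s},{r,s},{p,q,r},{p,q,s},{p,r,s},{q,r,s}} W13={{p},{q},{p,q},{p,r},{p,s},{q,r},{q,s},{p,q,r},{p,q,s},{p,r,s},{q,r,s}} W23={{p},{p,q},{p,r},{p,s},{q,s},{p,q,r},{p,q,s},{p,r,s},{q,r,s}}
  W123={{p},{p,q},{p,r},{p,s},{q,s},{p,q,r},{p,q,s},{p,r,s},{q,r,s}}
C dims 3,3,1; δ0: rk 2, SNF 1^2; δ1: rk 1, SNF 1^1
Ȟ^0 = (3 − 2) − 0 = 1, so Ȟ^0 ≅ Z
Ȟ^1 = (3 − 1) − 2 = 0, so Ȟ^1 ≅ 0
Ȟ^2 = (1 − 0) − 1 = 0, so Ȟ^2 ≅ 0


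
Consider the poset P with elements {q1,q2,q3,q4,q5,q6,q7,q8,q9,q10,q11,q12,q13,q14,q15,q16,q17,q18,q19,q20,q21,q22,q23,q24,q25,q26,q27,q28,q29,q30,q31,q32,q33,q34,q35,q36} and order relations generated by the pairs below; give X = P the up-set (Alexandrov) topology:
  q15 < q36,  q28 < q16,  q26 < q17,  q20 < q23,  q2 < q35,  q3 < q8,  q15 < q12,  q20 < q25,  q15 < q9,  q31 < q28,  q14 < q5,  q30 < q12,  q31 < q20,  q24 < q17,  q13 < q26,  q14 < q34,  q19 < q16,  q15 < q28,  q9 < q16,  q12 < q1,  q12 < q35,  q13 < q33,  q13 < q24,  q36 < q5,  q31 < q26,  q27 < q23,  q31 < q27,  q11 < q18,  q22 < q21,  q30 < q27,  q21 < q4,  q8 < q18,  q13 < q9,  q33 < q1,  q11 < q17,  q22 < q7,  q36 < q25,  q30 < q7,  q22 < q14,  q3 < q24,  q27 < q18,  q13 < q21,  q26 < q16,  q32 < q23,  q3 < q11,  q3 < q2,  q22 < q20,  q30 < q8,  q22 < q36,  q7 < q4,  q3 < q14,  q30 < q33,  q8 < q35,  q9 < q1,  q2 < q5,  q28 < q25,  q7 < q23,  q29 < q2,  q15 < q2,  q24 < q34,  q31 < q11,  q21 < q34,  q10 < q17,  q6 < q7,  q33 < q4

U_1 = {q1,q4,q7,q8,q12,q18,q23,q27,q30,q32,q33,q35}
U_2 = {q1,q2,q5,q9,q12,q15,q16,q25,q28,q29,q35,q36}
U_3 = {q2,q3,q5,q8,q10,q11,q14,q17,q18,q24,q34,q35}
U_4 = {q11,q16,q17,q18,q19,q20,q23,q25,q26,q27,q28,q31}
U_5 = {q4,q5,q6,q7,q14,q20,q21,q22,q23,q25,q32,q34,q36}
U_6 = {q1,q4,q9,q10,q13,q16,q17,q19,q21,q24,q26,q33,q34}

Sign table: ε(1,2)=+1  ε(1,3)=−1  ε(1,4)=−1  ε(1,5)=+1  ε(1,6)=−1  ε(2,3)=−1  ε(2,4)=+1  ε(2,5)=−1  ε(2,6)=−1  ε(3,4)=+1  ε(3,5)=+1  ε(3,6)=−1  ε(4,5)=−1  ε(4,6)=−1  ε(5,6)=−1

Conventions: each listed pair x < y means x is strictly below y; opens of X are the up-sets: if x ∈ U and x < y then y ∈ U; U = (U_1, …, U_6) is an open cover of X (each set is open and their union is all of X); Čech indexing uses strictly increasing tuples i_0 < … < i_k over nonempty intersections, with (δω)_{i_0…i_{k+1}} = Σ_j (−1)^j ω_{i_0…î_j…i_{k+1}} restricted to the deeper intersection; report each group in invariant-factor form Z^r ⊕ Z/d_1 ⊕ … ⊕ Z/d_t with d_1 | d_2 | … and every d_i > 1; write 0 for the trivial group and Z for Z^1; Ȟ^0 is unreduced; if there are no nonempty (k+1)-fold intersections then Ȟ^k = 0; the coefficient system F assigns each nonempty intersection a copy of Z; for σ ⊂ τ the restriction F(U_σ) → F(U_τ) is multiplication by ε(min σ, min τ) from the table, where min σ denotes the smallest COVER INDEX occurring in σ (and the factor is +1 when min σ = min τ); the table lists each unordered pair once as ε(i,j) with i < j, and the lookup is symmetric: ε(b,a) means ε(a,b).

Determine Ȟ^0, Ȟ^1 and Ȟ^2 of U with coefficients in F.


nerve simplices:
  U12={q1,q12,q35} U13={q8,q18,q35} U14={q18,q23,q27} U15={q4,q7,q23,q32} U16={q1,q4,q33} U23={q2,q5,q35} U24={q16,q25,q28} U25={q5,q25,q36} U26={q1,q9,q16} U34={q11,q17,q18} U35={q5,q14,q34} U36={q10,q17,q24,q34} U45={q20,q23,q25} U46={q16,q17,q19,q26} U56={q4,q21,q34}
  U123={q35} U126={q1} U134={q18} U145={q23} U156={q4} U235={q5} U245={q25} U246={q16} U346={q17} U356={q34}
C dims 6,15,10; δ0: rk 6, SNF 1^5·2; δ1: rk 9, SNF 1^9
degree 0: 6−6−0 = 0 → Ȟ^0 ≅ 0
degree 1: 15−9−6 = 0 plus torsion [2] → Ȟ^1 ≅ Z/2
degree 2: 10−0−9 = 1 → Ȟ^2 ≅ Z

Ȟ^0 = 0, Ȟ^1 = Z/2 and Ȟ^2 = Z


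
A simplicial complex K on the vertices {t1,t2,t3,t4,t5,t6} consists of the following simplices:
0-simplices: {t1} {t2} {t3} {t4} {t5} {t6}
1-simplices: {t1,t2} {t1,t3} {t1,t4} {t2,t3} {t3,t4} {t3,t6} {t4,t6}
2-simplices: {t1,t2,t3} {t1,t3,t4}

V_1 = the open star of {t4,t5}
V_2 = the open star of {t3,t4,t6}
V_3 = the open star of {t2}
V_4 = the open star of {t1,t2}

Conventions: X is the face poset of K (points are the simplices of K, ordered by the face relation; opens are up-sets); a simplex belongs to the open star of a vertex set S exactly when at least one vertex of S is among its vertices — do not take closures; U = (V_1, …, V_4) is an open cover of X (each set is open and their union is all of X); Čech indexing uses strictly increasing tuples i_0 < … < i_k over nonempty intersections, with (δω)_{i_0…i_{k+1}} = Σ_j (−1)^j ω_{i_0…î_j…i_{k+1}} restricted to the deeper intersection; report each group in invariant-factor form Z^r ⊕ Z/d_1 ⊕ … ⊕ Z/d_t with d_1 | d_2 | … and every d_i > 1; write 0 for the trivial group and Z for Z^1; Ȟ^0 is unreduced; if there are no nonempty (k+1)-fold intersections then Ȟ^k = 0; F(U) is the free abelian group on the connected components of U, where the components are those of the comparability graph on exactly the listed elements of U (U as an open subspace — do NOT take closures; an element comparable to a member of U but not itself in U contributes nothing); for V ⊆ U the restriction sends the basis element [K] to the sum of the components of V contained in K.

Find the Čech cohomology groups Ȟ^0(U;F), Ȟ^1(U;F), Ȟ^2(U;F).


Ȟ^0(U;F) ≅ Z^2,  Ȟ^1(U;F) ≅ 0,  Ȟ^2(U;F) ≅ 0

nonempty intersections:
  V1={{t4},{t5},{t1,t4},{t3,t4},{t4,t6},{t1,t3,t4}} V2={{t3},{t4},{t6},{t1,t3},{t1,t4},{t2,t3},{t3,t4},{t3,t6},{t4,t6},{t1,t2,t3},{t1,t3,t4}} V3={{t2},{t1,t2},{t2,t3},{t1,t2,t3}} V4={{t1},{t2},{t1,t2},{t1,t3},{t1,t4},{t2,t3},{t1,t2,t3},{t1,t3,t4}}
  V12={{t4},{t1,t4},{t3,t4},{t4,t6},{t1,t3,t4}} V14={{t1,t4},{t1,t3,t4}} V23={{t2,t3},{t1,t2,t3}} V24={{t1,t3},{t1,t4},{t2,t3},{t1,t2,t3},{t1,t3,t4}} V34={{t2},{t1,t2},{t2,t3},{t1,t2,t3}}
  V124={{t1,t4},{t1,t3,t4}} V234={{t2,t3},{t1,t2,t3}}
components per intersection:
  V1: {{t4},{t1,t4},{t3,t4},{t4,t6},{t1,t3,t4}} {{t5}}
  V2: {{t3},{t4},{t6},{t1,t3},{t1,t4},{t2,t3},{t3,t4},{t3,t6},{t4,t6},{t1,t2,t3},{t1,t3,t4}}
  V3: {{t2},{t1,t2},{t2,t3},{t1,t2,t3}}
  V4: {{t1},{t2},{t1,t2},{t1,t3},{t1,t4},{t2,t3},{t1,t2,t3},{t1,t3,t4}}
  V12: {{t4},{t1,t4},{t3,t4},{t4,t6},{t1,t3,t4}}
  V14: {{t1,t4},{t1,t3,t4}}
  V23: {{t2,t3},{t1,t2,t3}}
  V24: {{t1,t3},{t1,t4},{t2,t3},{t1,t2,t3},{t1,t3,t4}}
  V34: {{t2},{t1,t2},{t2,t3},{t1,t2,t3}}
  V124: {{t1,t4},{t1,t3,t4}}
  V234: {{t2,t3},{t1,t2,t3}}
C dims 5,5,2; δ0: rk 3, SNF 1^3; δ1: rk 2, SNF 1^2
Ȟ^0: (5−3)−0=2 ⇒ Z^2
Ȟ^1: (5−2)−3=0 ⇒ 0
Ȟ^2: (2−0)−2=0 ⇒ 0


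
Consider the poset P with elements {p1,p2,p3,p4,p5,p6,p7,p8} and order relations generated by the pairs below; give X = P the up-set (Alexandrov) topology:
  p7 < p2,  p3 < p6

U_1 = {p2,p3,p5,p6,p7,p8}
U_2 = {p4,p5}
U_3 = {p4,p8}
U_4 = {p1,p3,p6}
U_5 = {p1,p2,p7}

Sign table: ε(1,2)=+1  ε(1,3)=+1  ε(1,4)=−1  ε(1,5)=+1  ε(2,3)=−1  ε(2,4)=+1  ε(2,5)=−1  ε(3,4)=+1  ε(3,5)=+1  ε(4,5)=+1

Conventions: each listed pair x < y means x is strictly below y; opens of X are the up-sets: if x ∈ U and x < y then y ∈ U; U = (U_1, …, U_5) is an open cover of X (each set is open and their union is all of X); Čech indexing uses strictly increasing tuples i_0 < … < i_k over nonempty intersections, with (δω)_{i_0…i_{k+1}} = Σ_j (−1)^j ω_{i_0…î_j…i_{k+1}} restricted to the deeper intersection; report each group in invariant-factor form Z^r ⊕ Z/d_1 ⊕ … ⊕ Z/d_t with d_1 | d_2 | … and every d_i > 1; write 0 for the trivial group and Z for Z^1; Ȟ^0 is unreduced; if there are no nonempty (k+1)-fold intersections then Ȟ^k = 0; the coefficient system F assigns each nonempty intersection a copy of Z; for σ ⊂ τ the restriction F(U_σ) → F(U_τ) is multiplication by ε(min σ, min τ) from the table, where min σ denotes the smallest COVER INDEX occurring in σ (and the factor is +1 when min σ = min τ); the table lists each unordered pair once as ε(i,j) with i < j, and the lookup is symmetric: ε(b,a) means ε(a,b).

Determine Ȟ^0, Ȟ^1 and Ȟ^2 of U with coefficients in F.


Ȟ^0 = 0, Ȟ^1 = Z ⊕ Z/2 and Ȟ^2 = 0

cover nerve:
  U12={p5} U13={p8} U14={p3,p6} U15={p2,p7} U23={p4} U45={p1}
C dims 5,6; δ0: rk 5, SNF 1^4·2
Ȟ^0: (5−5)−0=0 ⇒ 0
Ȟ^1: (6−0)−5=1 plus torsion [2] ⇒ Z ⊕ Z/2
Ȟ^2: (0−0)−0=0 ⇒ 0


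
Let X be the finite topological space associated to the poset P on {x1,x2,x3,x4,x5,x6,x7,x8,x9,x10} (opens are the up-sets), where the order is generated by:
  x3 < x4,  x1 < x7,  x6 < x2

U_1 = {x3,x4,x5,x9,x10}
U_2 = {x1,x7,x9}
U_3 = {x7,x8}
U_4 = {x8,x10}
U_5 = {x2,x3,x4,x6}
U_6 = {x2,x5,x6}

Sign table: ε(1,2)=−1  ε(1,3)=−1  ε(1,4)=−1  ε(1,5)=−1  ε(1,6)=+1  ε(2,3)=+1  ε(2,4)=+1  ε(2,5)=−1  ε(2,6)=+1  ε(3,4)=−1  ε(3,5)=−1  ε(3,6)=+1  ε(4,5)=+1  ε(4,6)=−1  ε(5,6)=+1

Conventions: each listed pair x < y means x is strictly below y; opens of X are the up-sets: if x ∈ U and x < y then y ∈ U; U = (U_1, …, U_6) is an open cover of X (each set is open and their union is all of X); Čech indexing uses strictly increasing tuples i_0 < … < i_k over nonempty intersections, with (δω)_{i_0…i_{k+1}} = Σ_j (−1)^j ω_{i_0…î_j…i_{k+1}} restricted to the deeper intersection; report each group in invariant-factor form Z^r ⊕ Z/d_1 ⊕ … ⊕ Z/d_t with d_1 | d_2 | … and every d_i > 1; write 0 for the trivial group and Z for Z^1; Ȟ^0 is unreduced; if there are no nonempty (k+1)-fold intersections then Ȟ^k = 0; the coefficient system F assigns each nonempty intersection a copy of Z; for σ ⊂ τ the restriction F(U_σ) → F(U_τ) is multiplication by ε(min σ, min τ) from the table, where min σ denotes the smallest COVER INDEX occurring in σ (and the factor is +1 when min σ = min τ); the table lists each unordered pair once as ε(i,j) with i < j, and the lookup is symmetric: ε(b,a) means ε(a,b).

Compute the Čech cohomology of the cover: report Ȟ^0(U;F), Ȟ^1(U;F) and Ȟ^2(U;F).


nonempty overlaps:
  U12={x9} U14={x10} U15={x3,x4} U16={x5} U23={x7} U34={x8} U56={x2,x6}
C dims 6,7; δ0: rk 6, SNF 1^5·2
degree 0: 6−6−0 = 0 → Ȟ^0 ≅ 0
degree 1: 7−0−6 = 1 plus torsion [2] → Ȟ^1 ≅ Z ⊕ Z/2
degree 2: 0−0−0 = 0 → Ȟ^2 ≅ 0

Ȟ^0 = 0,  Ȟ^1 = Z ⊕ Z/2,  Ȟ^2 = 0


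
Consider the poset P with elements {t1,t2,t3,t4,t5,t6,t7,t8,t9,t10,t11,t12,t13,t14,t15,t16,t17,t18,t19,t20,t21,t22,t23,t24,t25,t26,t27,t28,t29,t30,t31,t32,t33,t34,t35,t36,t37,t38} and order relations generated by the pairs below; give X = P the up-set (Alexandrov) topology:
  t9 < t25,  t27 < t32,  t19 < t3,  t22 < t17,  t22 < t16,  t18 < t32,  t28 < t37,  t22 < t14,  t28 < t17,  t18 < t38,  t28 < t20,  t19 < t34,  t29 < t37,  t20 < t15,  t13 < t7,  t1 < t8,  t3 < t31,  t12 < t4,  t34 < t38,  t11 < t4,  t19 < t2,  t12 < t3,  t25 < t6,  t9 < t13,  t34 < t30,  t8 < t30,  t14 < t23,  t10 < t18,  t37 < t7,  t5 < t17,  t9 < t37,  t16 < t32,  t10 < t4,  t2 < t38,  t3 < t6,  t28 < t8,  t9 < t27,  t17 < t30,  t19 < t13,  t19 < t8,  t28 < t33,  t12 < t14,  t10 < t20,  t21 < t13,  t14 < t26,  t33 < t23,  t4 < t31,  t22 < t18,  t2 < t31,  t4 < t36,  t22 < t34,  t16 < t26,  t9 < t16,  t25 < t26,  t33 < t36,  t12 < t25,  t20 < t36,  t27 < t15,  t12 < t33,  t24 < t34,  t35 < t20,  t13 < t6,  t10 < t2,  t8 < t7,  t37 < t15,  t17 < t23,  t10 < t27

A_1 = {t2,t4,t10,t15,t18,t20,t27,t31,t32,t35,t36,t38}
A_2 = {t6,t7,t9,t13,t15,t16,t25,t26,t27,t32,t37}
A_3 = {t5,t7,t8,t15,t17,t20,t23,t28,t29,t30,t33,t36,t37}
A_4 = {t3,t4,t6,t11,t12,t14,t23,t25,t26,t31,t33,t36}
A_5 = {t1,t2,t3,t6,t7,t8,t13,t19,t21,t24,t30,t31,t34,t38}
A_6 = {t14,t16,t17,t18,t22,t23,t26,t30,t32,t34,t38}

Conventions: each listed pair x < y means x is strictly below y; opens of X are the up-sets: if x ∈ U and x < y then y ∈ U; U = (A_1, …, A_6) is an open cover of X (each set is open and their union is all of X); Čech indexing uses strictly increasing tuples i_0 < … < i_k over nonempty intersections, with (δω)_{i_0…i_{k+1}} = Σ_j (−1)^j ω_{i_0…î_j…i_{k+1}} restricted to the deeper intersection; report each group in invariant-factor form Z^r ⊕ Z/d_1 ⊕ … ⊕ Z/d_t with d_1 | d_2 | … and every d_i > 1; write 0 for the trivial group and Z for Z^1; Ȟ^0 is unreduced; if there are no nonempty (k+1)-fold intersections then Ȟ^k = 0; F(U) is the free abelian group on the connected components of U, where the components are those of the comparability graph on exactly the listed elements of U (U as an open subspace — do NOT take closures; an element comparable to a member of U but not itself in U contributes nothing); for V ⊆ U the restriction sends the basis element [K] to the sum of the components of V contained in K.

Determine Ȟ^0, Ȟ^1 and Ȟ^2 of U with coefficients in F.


nonempty intersections:
  A12={t15,t27,t32} A13={t15,t20,t36} A14={t4,t31,t36} A15={t2,t31,t38} A16={t18,t32,t38} A23={t7,t15,t37} A24={t6,t25,t26} A25={t6,t7,t13} A26={t16,t26,t32} A34={t23,t33,t36} A35={t7,t8,t30} A36={t17,t23,t30} A45={t3,t6,t31} A46={t14,t23,t26} A56={t30,t34,t38}
  A123={t15} A126={t32} A134={t36} A145={t31} A156={t38} A235={t7} A245={t6} A246={t26} A346={t23} A356={t30}
components per intersection:
  A1: {t2,t4,t10,t15,t18,t20,t27,t31,t32,t35,t36,t38}
  A2: {t6,t7,t9,t13,t15,t16,t25,t26,t27,t32,t37}
  A3: {t5,t7,t8,t15,t17,t20,t23,t28,t29,t30,t33,t36,t37}
  A4: {t3,t4,t6,t11,t12,t14,t23,t25,t26,t31,t33,t36}
  A5: {t1,t2,t3,t6,t7,t8,t13,t19,t21,t24,t30,t31,t34,t38}
  A6: {t14,t16,t17,t18,t22,t23,t26,t30,t32,t34,t38}
  A12: {t15,t27,t32}
  A13: {t15,t20,t36}
  A14: {t4,t31,t36}
  A15: {t2,t31,t38}
  A16: {t18,t32,t38}
  A23: {t7,t15,t37}
  A24: {t6,t25,t26}
  A25: {t6,t7,t13}
  A26: {t16,t26,t32}
  A34: {t23,t33,t36}
  A35: {t7,t8,t30}
  A36: {t17,t23,t30}
  A45: {t3,t6,t31}
  A46: {t14,t23,t26}
  A56: {t30,t34,t38}
  A123: {t15}
  A126: {t32}
  A134: {t36}
  A145: {t31}
  A156: {t38}
  A235: {t7}
  A245: {t6}
  A246: {t26}
  A346: {t23}
  A356: {t30}
C dims 6,15,10; δ0: rk 5, SNF 1^5; δ1: rk 10, SNF 1^9·2
Ȟ^0: (6−5)−0=1 ⇒ Z
Ȟ^1: (15−10)−5=0 ⇒ 0
Ȟ^2: (10−0)−10=0 plus torsion [2] ⇒ Z/2

Ȟ^0 ≅ Z; Ȟ^1 ≅ 0; Ȟ^2 ≅ Z/2


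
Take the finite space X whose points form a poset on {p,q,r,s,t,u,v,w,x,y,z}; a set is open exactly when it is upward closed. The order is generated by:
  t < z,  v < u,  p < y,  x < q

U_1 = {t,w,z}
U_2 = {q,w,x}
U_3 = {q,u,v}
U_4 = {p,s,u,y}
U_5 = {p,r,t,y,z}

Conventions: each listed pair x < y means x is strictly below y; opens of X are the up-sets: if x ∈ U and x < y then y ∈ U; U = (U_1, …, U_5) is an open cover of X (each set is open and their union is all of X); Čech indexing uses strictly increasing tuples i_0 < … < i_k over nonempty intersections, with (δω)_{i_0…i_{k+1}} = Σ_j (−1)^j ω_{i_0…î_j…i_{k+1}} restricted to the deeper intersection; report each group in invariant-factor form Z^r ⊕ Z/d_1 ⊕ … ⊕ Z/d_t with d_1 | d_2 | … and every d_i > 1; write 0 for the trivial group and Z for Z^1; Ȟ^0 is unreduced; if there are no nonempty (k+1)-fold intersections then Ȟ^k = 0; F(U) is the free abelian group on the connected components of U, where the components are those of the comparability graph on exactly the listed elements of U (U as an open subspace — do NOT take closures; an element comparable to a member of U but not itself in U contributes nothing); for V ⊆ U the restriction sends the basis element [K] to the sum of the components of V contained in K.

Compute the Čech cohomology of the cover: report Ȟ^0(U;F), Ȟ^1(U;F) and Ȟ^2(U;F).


Ȟ^0(U;F) ≅ Z^7, Ȟ^1(U;F) ≅ 0, Ȟ^2(U;F) ≅ 0

cover nerve:
  U12={w} U15={t,z} U23={q} U34={u} U45={p,y}
components per intersection:
  U1: {t,z} {w}
  U2: {q,x} {w}
  U3: {q} {u,v}
  U4: {p,y} {s} {u}
  U5: {p,y} {r} {t,z}
  U12: {w}
  U15: {t,z}
  U23: {q}
  U34: {u}
  U45: {p,y}
C dims 12,5; δ0: rk 5, SNF 1^5
Ȟ^0: (12−5)−0=7 ⇒ Z^7
Ȟ^1: (5−0)−5=0 ⇒ 0
Ȟ^2: (0−0)−0=0 ⇒ 0


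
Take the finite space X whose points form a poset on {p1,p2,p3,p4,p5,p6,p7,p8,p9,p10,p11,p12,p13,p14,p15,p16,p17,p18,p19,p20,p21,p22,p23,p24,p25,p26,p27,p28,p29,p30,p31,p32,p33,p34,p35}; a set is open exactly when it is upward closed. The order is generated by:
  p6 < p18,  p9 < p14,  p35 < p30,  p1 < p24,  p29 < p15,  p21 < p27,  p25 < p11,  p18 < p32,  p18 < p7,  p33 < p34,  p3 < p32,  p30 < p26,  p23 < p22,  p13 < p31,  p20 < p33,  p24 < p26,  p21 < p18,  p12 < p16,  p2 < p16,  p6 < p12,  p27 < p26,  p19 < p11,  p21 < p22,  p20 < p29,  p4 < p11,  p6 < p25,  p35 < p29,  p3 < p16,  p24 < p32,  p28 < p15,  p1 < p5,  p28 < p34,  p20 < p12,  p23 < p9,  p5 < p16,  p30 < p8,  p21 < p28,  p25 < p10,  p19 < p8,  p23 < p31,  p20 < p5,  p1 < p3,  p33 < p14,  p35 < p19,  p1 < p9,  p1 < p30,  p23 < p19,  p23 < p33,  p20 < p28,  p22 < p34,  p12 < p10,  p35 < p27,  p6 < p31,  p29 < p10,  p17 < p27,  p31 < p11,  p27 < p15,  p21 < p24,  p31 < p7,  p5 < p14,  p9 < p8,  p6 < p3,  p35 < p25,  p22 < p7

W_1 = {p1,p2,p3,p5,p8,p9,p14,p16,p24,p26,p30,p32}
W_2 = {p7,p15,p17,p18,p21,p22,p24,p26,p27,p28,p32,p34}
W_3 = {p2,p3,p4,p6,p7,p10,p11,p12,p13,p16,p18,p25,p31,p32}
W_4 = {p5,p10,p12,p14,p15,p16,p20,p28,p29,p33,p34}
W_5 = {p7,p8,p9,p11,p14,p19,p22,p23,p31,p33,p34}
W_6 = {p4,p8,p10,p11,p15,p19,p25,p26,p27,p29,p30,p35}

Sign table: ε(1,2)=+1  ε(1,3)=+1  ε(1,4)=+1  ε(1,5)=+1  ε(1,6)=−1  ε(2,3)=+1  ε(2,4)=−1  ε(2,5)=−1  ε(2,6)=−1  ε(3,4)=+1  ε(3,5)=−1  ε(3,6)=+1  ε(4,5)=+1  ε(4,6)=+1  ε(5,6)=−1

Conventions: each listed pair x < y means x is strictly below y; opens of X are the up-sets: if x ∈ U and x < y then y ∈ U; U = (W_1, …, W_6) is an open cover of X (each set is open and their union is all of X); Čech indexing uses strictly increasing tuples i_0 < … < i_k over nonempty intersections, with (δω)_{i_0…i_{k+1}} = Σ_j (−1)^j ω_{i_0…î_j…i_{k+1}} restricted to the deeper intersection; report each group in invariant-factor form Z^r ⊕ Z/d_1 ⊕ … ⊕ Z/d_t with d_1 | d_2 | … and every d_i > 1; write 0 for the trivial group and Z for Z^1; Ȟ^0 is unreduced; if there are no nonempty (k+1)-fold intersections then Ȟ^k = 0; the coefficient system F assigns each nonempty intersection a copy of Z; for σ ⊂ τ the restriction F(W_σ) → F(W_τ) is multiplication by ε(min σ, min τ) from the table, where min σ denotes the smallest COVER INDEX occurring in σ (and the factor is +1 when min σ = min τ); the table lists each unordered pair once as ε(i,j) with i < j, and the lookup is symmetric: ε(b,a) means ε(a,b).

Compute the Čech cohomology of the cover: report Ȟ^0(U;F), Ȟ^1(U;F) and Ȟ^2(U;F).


Ȟ^0 = 0, Ȟ^1 = Z/2, Ȟ^2 = Z

intersection data:
  W12={p24,p26,p32} W13={p2,p3,p16,p32} W14={p5,p14,p16} W15={p8,p9,p14} W16={p8,p26,p30} W23={p7,p18,p32} W24={p15,p28,p34} W25={p7,p22,p34} W26={p15,p26,p27} W34={p10,p12,p16} W35={p7,p11,p31} W36={p4,p10,p11,p25} W45={p14,p33,p34} W46={p10,p15,p29} W56={p8,p11,p19}
  W123={p32} W126={p26} W134={p16} W145={p14} W156={p8} W235={p7} W245={p34} W246={p15} W346={p10} W356={p11}
C dims 6,15,10; δ0: rk 6, SNF 1^5·2; δ1: rk 9, SNF 1^9
Ȟ^0 = (6 − 6) − 0 = 0, so Ȟ^0 ≅ 0
Ȟ^1 = (15 − 9) − 6 = 0 plus torsion [2], so Ȟ^1 ≅ Z/2
Ȟ^2 = (10 − 0) − 9 = 1, so Ȟ^2 ≅ Z


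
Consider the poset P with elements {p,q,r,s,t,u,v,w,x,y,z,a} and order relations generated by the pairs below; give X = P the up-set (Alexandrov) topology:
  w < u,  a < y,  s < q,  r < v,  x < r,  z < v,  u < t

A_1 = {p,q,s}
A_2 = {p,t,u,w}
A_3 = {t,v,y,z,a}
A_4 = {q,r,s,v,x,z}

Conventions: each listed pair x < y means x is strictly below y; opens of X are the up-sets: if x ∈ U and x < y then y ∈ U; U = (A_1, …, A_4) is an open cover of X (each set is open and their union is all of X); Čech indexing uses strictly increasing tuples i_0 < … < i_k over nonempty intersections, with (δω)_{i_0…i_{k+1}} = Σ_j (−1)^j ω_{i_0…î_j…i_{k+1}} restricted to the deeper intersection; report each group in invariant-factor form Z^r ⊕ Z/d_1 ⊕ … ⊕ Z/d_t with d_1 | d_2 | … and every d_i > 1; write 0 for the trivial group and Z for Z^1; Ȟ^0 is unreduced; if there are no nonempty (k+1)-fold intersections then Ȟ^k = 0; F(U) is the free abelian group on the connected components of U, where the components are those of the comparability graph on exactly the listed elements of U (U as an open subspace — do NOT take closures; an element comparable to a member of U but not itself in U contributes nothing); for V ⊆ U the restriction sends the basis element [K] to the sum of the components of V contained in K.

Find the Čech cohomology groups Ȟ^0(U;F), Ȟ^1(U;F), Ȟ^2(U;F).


nerve of the cover:
  A12={p} A14={q,s} A23={t} A34={v,z}
components per intersection:
  A1: {p} {q,s}
  A2: {p} {t,u,w}
  A3: {t} {v,z} {y,a}
  A4: {q,s} {r,v,x,z}
  A12: {p}
  A14: {q,s}
  A23: {t}
  A34: {v,z}
C dims 9,4; δ0: rk 4, SNF 1^4
Ȟ^0 = (9 − 4) − 0 = 5, so Ȟ^0 ≅ Z^5
Ȟ^1 = (4 − 0) − 4 = 0, so Ȟ^1 ≅ 0
Ȟ^2 = (0 − 0) − 0 = 0, so Ȟ^2 ≅ 0

Ȟ^0 = Z^5, Ȟ^1 = 0, Ȟ^2 = 0


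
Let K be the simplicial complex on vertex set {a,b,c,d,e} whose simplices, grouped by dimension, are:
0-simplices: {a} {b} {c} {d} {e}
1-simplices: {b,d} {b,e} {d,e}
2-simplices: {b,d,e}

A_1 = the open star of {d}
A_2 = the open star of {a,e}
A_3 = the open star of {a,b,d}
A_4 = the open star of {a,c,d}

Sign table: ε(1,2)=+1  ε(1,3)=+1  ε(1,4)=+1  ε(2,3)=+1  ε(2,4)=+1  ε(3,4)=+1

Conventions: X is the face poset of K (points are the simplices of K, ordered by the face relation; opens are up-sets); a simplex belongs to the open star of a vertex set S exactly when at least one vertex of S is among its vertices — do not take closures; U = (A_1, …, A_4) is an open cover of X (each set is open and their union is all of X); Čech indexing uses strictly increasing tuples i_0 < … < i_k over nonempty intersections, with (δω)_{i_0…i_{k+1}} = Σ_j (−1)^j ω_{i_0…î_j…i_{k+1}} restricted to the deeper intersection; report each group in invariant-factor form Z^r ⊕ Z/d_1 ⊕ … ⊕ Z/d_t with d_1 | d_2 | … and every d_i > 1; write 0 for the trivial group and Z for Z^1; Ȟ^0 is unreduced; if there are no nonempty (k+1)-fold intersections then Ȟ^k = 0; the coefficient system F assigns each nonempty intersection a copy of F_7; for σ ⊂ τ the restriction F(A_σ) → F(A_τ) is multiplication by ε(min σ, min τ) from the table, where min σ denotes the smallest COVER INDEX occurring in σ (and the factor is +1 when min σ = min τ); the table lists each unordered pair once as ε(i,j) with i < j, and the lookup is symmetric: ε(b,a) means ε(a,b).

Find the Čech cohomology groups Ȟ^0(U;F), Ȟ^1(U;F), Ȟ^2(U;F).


Ȟ^0 ≅ Z/7, Ȟ^1 ≅ 0, Ȟ^2 ≅ 0

nerve of the cover:
  A1={{d},{b,d},{d,e},{b,d,e}} A2={{a},{e},{b,e},{d,e},{b,d,e}} A3={{a},{b},{d},{b,d},{b,e},{d,e},{b,d,e}} A4={{a},{c},{d},{b,d},{d,e},{b,d,e}}
  A12={{d,e},{b,d,e}} A13={{d},{b,d},{d,e},{b,d,e}} A14={{d},{b,d},{d,e},{b,d,e}} A23={{a},{b,e},{d,e},{b,d,e}} A24={{a},{d,e},{b,d,e}} A34={{a},{d},{b,d},{d,e},{b,d,e}}
  A123={{d,e},{b,d,e}} A124={{d,e},{b,d,e}} A134={{d},{b,d},{d,e},{b,d,e}} A234={{a},{d,e},{b,d,e}}
  A1234={{d,e},{b,d,e}}
C dims 4,6,4,1; δ0: rk_F7 3; δ1: rk_F7 3; δ2: rk_F7 1
Ȟ^0 = (4 − 3) − 0 = 1, so Ȟ^0 ≅ Z/7
Ȟ^1 = (6 − 3) − 3 = 0, so Ȟ^1 ≅ 0
Ȟ^2 = (4 − 1) − 3 = 0, so Ȟ^2 ≅ 0


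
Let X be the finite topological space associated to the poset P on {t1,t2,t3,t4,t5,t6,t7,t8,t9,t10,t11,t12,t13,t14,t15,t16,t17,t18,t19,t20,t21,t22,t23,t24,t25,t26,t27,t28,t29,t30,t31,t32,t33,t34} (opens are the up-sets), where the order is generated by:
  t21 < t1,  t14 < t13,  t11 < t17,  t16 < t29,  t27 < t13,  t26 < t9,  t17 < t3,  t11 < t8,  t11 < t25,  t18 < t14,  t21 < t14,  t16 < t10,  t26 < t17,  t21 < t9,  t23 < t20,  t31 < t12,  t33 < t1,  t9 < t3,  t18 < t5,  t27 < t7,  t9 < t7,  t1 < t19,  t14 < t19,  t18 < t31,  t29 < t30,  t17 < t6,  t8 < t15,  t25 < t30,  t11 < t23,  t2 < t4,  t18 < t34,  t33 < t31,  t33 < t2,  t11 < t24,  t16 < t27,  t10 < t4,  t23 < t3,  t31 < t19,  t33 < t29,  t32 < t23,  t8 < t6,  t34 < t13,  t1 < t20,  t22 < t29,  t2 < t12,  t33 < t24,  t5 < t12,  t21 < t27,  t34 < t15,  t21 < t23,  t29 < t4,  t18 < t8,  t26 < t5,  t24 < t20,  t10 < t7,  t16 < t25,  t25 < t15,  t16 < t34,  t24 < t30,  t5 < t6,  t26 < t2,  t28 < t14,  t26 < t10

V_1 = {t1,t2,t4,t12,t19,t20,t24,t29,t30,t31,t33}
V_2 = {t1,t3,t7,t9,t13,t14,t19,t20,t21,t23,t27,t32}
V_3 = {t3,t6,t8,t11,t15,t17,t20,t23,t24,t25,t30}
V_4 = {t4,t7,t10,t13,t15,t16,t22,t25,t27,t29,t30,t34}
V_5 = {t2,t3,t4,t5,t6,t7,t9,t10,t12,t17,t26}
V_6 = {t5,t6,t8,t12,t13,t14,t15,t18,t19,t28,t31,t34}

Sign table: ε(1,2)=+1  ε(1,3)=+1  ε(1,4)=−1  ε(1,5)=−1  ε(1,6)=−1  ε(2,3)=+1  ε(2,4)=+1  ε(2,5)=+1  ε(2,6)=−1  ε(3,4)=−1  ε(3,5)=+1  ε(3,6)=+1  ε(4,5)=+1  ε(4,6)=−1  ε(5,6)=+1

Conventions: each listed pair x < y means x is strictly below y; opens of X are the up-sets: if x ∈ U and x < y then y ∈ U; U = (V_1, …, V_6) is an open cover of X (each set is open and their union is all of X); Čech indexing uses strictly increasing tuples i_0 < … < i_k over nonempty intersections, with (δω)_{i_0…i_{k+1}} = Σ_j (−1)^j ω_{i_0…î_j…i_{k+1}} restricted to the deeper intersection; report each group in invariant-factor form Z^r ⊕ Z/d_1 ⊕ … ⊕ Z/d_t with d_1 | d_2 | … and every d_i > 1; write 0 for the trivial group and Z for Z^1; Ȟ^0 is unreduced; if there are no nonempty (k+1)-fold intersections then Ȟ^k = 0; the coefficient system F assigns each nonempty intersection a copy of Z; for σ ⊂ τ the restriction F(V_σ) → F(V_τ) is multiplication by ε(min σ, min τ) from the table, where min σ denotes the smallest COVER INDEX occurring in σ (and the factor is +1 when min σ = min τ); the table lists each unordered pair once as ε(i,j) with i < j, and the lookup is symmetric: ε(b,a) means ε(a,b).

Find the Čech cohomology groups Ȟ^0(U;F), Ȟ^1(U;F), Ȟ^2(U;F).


Ȟ^0 = 0; Ȟ^1 = Z/2; Ȟ^2 = Z

nerve simplices:
  V12={t1,t19,t20} V13={t20,t24,t30} V14={t4,t29,t30} V15={t2,t4,t12} V16={t12,t19,t31} V23={t3,t20,t23} V24={t7,t13,t27} V25={t3,t7,t9} V26={t13,t14,t19} V34={t15,t25,t30} V35={t3,t6,t17} V36={t6,t8,t15} V45={t4,t7,t10} V46={t13,t15,t34} V56={t5,t6,t12}
  V123={t20} V126={t19} V134={t30} V145={t4} V156={t12} V235={t3} V245={t7} V246={t13} V346={t15} V356={t6}
C dims 6,15,10; δ0: rk 6, SNF 1^5·2; δ1: rk 9, SNF 1^9
degree 0: 6−6−0 = 0 → Ȟ^0 ≅ 0
degree 1: 15−9−6 = 0 plus torsion [2] → Ȟ^1 ≅ Z/2
degree 2: 10−0−9 = 1 → Ȟ^2 ≅ Z


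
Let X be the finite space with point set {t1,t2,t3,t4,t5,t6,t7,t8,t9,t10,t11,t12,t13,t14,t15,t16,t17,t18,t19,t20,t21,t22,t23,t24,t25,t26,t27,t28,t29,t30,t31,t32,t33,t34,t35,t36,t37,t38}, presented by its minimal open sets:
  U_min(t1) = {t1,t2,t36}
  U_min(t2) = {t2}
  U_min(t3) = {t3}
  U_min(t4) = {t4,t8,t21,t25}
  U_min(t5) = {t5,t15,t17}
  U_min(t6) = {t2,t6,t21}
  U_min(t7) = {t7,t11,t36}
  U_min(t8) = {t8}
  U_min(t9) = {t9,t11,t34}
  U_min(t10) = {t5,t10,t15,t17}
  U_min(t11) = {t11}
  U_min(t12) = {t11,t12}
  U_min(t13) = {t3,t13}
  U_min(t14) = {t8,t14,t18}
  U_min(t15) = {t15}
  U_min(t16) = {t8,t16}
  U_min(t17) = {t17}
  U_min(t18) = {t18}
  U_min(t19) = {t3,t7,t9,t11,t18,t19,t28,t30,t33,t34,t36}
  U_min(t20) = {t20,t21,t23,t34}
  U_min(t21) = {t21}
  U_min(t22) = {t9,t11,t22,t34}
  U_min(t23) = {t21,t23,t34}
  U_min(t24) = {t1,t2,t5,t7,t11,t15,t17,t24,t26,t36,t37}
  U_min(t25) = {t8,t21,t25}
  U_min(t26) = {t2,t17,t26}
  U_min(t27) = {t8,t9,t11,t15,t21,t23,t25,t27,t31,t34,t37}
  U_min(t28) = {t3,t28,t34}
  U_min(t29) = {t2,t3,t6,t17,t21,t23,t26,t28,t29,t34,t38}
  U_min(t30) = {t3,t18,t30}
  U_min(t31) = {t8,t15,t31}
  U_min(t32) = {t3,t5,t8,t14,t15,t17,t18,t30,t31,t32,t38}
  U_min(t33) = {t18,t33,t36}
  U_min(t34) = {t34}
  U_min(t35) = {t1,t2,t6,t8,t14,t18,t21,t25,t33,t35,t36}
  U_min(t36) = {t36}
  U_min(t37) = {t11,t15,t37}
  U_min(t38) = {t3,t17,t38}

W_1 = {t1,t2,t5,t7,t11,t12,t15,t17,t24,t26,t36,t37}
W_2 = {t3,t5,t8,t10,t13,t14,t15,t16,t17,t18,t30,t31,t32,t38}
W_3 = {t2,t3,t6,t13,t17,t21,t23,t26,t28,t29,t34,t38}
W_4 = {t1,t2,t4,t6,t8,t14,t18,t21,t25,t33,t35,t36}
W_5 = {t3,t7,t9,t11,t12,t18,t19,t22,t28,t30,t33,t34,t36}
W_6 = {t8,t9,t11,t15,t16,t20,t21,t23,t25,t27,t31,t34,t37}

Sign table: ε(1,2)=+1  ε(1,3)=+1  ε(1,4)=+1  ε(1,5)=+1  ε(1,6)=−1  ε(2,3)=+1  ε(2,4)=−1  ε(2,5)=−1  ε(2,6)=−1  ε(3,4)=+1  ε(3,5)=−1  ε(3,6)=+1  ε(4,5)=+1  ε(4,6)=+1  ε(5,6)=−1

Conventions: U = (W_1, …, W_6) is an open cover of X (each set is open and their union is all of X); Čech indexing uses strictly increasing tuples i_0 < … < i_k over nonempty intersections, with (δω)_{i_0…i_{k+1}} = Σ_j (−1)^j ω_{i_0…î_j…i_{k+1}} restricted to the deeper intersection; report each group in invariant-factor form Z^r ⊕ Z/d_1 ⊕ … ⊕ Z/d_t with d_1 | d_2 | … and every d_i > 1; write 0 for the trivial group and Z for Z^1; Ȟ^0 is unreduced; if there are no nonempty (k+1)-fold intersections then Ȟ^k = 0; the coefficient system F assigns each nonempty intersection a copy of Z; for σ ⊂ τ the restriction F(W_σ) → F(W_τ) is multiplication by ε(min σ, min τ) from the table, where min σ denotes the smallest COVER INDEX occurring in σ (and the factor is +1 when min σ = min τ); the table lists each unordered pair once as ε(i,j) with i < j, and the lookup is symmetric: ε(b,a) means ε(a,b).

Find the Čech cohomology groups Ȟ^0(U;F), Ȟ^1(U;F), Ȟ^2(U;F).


Ȟ^0(U;F) ≅ 0, Ȟ^1(U;F) ≅ Z/2 and Ȟ^2(U;F) ≅ Z

nonempty intersections:
  W12={t5,t15,t17} W13={t2,t17,t26} W14={t1,t2,t36} W15={t7,t11,t12,t36} W16={t11,t15,t37} W23={t3,t13,t17,t38} W24={t8,t14,t18} W25={t3,t18,t30} W26={t8,t15,t16,t31} W34={t2,t6,t21} W35={t3,t28,t34} W36={t21,t23,t34} W45={t18,t33,t36} W46={t8,t21,t25} W56={t9,t11,t34}
  W123={t17} W126={t15} W134={t2} W145={t36} W156={t11} W235={t3} W245={t18} W246={t8} W346={t21} W356={t34}
C dims 6,15,10; δ0: rk 6, SNF 1^5·2; δ1: rk 9, SNF 1^9
Ȟ^0: (6−6)−0=0 ⇒ 0
Ȟ^1: (15−9)−6=0 plus torsion [2] ⇒ Z/2
Ȟ^2: (10−0)−9=1 ⇒ Z
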